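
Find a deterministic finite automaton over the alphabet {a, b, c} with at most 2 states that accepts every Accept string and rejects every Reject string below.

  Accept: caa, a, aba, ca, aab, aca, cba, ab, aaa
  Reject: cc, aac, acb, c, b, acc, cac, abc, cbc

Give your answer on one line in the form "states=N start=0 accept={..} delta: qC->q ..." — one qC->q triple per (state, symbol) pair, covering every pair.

Grow the machine one transition at a time. Run the examples from 0; the earliest place one falls off (shortest prefix, ties alphabetical) gets sent to the lowest-numbered state that keeps every Accept/Reject pair distinguishable — a pair clashes when both reach the same state with identical unread suffix — and to a fresh state only if none does.
a: 0a undefined. 0a->0: no, aab/b meet in 0 with "b" left. Open state 1: 0a->1.
b: 0b undefined. 0b->0: ok.
c: 0c undefined. 0c->0: ok.
aa: 1a undefined. 1a->0: no, caa/cc meet in 0. 1a->1: ok.
ab: 1b undefined. 1b->0: no, aab/cc meet in 0. 1b->1: ok.
ac: 1c undefined. 1c->0: ok.
All examples now run through 2 states with every (state, symbol) defined. Accept strings end in {1}, Reject strings end in {0}; accept={1}.

states=2 start=0 accept={1} delta: 0a->1 0b->0 0c->0 1a->1 1b->1 1c->0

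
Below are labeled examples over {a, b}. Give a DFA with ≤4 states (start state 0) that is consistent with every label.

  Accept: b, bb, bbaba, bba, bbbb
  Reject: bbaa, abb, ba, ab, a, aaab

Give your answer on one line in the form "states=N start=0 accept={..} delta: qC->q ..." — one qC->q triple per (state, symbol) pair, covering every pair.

states=4 start=0 accept={2,3} delta: 0a->1 0b->2 1a->0 1b->1 2a->0 2b->3 3a->2 3b->0

State merging on the prefix tree: take the shortest (then alphabetical) example prefix whose next move is undefined and point that move at state 0, else 1, else 2, ...; a target is out if some Accept/Reject pair would then sit in one state with the same input left (inseparable). If every existing state is out, open a new one.
a: 0a undefined. 0a->0: no, b/ab meet in 0 with "b" left. Open state 1: 0a->1.
b: 0b undefined. 0b->0: no, bba/ba meet in 1. 0b->1: no, b/a meet in 1. Open state 2: 0b->2.
aa: 1a undefined. 1a->0: ok.
ab: 1b undefined. 1b->0: no, b/abb meet in 2. 1b->1: ok.
ba: 2a undefined. 2a->0: ok.
bb: 2b undefined. 2b->0: no, bb/bbaa meet in 0. 2b->1: no, bb/bbaa meet in 1. 2b->2: no, bbaba/ba meet in 0. Open state 3: 2b->3.
bba: 3a undefined. 3a->0: no, bbaba/ba meet in 0. 3a->1: no, bbaba/bbaa meet in 0. 3a->2: ok.
bbb: 3b undefined. 3b->0: ok.
All examples now run through 4 states with every (state, symbol) defined. Accept strings end in {2,3}, Reject strings end in {0,1}; accept={2,3}.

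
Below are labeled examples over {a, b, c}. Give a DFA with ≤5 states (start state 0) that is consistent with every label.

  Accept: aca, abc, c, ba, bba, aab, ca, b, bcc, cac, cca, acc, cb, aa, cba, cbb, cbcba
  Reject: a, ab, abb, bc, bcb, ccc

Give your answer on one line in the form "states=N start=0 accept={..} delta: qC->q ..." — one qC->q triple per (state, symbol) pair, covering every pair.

states=4 start=0 accept={0,2,3} delta: 0a->1 0b->2 0c->3 1a->0 1b->1 1c->3 2a->0 2b->1 2c->1 3a->0 3b->3 3c->2

Grow the machine one transition at a time. Run the examples from 0; the earliest place one falls off (shortest prefix, ties alphabetical) gets sent to the lowest-numbered state that keeps every Accept/Reject pair distinguishable — a pair clashes when both reach the same state with identical unread suffix — and to a fresh state only if none does.
a: 0a undefined. 0a->0: no, abc/bc meet in 0 with "bc" left. Open state 1: 0a->1.
b: 0b undefined. 0b->0: no, c/bc meet in 0 with "c" left. 0b->1: no, b/a meet in 1. Open state 2: 0b->2.
c: 0c undefined. 0c->0: no, c/ccc meet in 0. 0c->1: no, c/a meet in 1. 0c->2: no, bcc/ccc meet in 2 with "cc" left. Open state 3: 0c->3.
aa: 1a undefined. 1a->0: ok.
ab: 1b undefined. 1b->0: no, aab/abb meet in 2. 1b->1: ok.
ac: 1c undefined. 1c->0: no, aca/a meet in 1. 1c->1: no, abc/a meet in 1. 1c->2: no, acc/bc meet in 2 with "c" left. 1c->3: ok.
ba: 2a undefined. 2a->0: ok.
bb: 2b undefined. 2b->0: no, bba/a meet in 1. 2b->1: ok.
bc: 2c undefined. 2c->0: no, ba/bc meet in 0. 2c->1: ok.
ca: 3a undefined. 3a->0: ok.
cb: 3b undefined. 3b->0: no, cba/a meet in 1. 3b->1: no, cb/a meet in 1. 3b->2: no, cbb/a meet in 1. 3b->3: ok.
cc: 3c undefined. 3c->0: no, abc/ccc meet in 3. 3c->1: no, abc/ccc meet in 3. 3c->2: ok.
All examples now run through 4 states with every (state, symbol) defined. Accept strings end in {0,2,3}, Reject strings end in {1}; accept={0,2,3}.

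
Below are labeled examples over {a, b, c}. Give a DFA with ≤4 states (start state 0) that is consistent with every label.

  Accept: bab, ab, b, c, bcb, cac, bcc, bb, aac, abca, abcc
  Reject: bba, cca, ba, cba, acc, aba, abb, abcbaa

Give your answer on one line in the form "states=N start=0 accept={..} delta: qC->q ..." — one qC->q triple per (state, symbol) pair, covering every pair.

states=4 start=0 accept={0,2} delta: 0a->1 0b->0 0c->0 1a->0 1b->2 1c->2 2a->1 2b->1 2c->3 3a->0 3b->1 3c->0

Grow the machine one transition at a time. Run the examples from 0; the earliest place one falls off (shortest prefix, ties alphabetical) gets sent to the lowest-numbered state that keeps every Accept/Reject pair distinguishable — a pair clashes when both reach the same state with identical unread suffix — and to a fresh state only if none does.
a: 0a undefined. 0a->0: no, bb/abb meet in 0 with "bb" left. Open state 1: 0a->1.
b: 0b undefined. 0b->0: ok.
c: 0c undefined. 0c->0: ok.
aa: 1a undefined. 1a->0: ok.
ab: 1b undefined. 1b->0: no, bab/abb meet in 0. 1b->1: no, bab/bba meet in 1. Open state 2: 1b->2.
ac: 1c undefined. 1c->0: no, b/acc meet in 0. 1c->1: no, cac/bba meet in 1. 1c->2: ok.
aba: 2a undefined. 2a->0: no, b/aba meet in 0. 2a->1: ok.
abb: 2b undefined. 2b->0: no, b/abb meet in 0. 2b->1: ok.
abc: 2c undefined. 2c->0: no, b/acc meet in 0. 2c->1: no, b/abcbaa meet in 0. 2c->2: no, bab/acc meet in 2. Open state 3: 2c->3.
abca: 3a undefined. 3a->0: ok.
abcb: 3b undefined. 3b->0: no, b/abcbaa meet in 0. 3b->1: ok.
abcc: 3c undefined. 3c->0: ok.
All examples now run through 4 states with every (state, symbol) defined. Accept strings end in {0,2}, Reject strings end in {1,3}; accept={0,2}.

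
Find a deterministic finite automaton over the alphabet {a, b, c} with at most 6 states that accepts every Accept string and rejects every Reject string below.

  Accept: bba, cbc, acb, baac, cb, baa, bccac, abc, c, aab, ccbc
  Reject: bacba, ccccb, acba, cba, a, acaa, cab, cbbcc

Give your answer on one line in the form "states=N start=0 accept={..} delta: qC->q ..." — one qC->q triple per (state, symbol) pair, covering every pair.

states=5 start=0 accept={1,2,4} delta: 0a->0 0b->1 0c->2 1a->1 1b->1 1c->2 2a->3 2b->2 2c->4 3a->0 3b->0 3c->3 4a->0 4b->0 4c->3

Grow the machine one transition at a time. Run the examples from 0; the earliest place one falls off (shortest prefix, ties alphabetical) gets sent to the lowest-numbered state that keeps every Accept/Reject pair distinguishable — a pair clashes when both reach the same state with identical unread suffix — and to a fresh state only if none does.
a: 0a undefined. 0a->0: ok.
b: 0b undefined. 0b->0: no, bba/a meet in 0. Open state 1: 0b->1.
c: 0c undefined. 0c->0: no, acb/ccccb meet in 1. 0c->1: no, bba/acba meet in 1 with "ba" left. Open state 2: 0c->2.
ba: 1a undefined. 1a->0: no, baa/a meet in 0. 1a->1: ok.
bb: 1b undefined. 1b->0: no, bba/a meet in 0. 1b->1: ok.
bc: 1c undefined. 1c->0: no, bba/bacba meet in 1. 1c->1: no, bba/bacba meet in 1. 1c->2: ok.
ca: 2a undefined. 2a->0: no, bba/cab meet in 1. 2a->1: no, bba/acaa meet in 1. 2a->2: no, acb/cab meet in 2 with "b" left. Open state 3: 2a->3.
cb: 2b undefined. 2b->0: no, acb/bacba meet in 0. 2b->1: no, bba/bacba meet in 1. 2b->2: ok.
cc: 2c undefined. 2c->0: no, bba/ccccb meet in 1. 2c->1: no, bba/ccccb meet in 1. 2c->2: no, cbc/ccccb meet in 2. 2c->3: no, cbc/bacba meet in 3. Open state 4: 2c->4.
cab: 3b undefined. 3b->0: ok.
ccb: 4b undefined. 4b->0: ok.
ccc: 4c undefined. 4c->0: no, acb/ccccb meet in 2. 4c->1: no, bba/cbbcc meet in 1. 4c->2: no, acb/cbbcc meet in 2. 4c->3: ok.
acaa: 3a undefined. 3a->0: ok.
bcca: 4a undefined. 4a->0: ok.
cccc: 3c undefined. 3c->0: no, bba/ccccb meet in 1. 3c->1: no, bba/ccccb meet in 1. 3c->2: no, acb/ccccb meet in 2. 3c->3: ok.
All examples now run through 5 states with every (state, symbol) defined. Accept strings end in {1,2,4}, Reject strings end in {0,3}; accept={1,2,4}.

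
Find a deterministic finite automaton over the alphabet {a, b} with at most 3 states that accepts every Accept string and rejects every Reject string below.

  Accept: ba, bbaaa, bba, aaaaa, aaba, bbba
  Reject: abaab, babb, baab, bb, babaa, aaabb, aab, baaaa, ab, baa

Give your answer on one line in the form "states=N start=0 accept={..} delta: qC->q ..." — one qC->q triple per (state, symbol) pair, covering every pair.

State merging on the prefix tree: take the shortest (then alphabetical) example prefix whose next move is undefined and point that move at state 0, else 1, else 2, ...; a target is out if some Accept/Reject pair would then sit in one state with the same input left (inseparable). If every existing state is out, open a new one.
a: 0a undefined. 0a->0: ok.
b: 0b undefined. 0b->0: no, ba/abaab meet in 0. Open state 1: 0b->1.
ba: 1a undefined. 1a->0: no, ba/babaa meet in 0. 1a->1: no, ba/aab meet in 1. Open state 2: 1a->2.
bb: 1b undefined. 1b->0: no, bbaaa/bb meet in 0. 1b->1: ok.
baa: 2a undefined. 2a->0: no, bbaaa/baaaa meet in 0. 2a->1: ok.
bab: 2b undefined. 2b->0: no, aaaaa/babaa meet in 0. 2b->1: ok.
All examples now run through 3 states with every (state, symbol) defined. Accept strings end in {0,2}, Reject strings end in {1}; accept={0,2}.

states=3 start=0 accept={0,2} delta: 0a->0 0b->1 1a->2 1b->1 2a->1 2b->1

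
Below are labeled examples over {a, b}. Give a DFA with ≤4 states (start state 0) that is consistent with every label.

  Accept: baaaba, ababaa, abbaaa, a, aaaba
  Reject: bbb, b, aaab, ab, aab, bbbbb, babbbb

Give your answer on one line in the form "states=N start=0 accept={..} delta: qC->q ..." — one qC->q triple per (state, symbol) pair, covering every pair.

states=2 start=0 accept={0} delta: 0a->0 0b->1 1a->0 1b->1

State merging on the prefix tree: take the shortest (then alphabetical) example prefix whose next move is undefined and point that move at state 0, else 1, else 2, ...; a target is out if some Accept/Reject pair would then sit in one state with the same input left (inseparable). If every existing state is out, open a new one.
a: 0a undefined. 0a->0: ok.
b: 0b undefined. 0b->0: no, baaaba/bbb meet in 0. Open state 1: 0b->1.
ba: 1a undefined. 1a->0: ok.
bb: 1b undefined. 1b->0: no, baaaba/babbbb meet in 0. 1b->1: ok.
All examples now run through 2 states with every (state, symbol) defined. Accept strings end in {0}, Reject strings end in {1}; accept={0}.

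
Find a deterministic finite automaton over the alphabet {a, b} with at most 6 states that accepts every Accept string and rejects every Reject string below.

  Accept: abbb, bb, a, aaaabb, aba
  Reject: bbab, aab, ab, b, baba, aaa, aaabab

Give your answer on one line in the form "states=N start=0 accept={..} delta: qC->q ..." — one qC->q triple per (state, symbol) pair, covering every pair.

states=4 start=0 accept={1} delta: 0a->1 0b->2 1a->3 1b->0 2a->0 2b->1 3a->2 3b->0

Fold the examples into a partial DFA from state 0: repeatedly fix the first undefined (state, symbol) met by the shortest-then-alphabetical prefix, trying targets in increasing order and rejecting any under which an Accept and a Reject string meet in one state with the same remainder; add a state when all current targets are rejected. Accepting states are where Accept strings end.
a: 0a undefined. 0a->0: no, a/aaa meet in 0. Open state 1: 0a->1.
b: 0b undefined. 0b->0: no, bb/b meet in 0. 0b->1: no, bb/ab meet in 1 with "b" left. Open state 2: 0b->2.
aa: 1a undefined. 1a->0: no, a/aaa meet in 1. 1a->1: no, a/aaa meet in 1. 1a->2: no, bb/aab meet in 2 with "b" left. Open state 3: 1a->3.
ab: 1b undefined. 1b->0: ok.
ba: 2a undefined. 2a->0: ok.
bb: 2b undefined. 2b->0: no, abbb/bbab meet in 0. 2b->1: ok.
aaa: 3a undefined. 3a->0: no, aaaabb/b meet in 2. 3a->1: no, abbb/aaa meet in 1. 3a->2: ok.
aab: 3b undefined. 3b->0: ok.
All examples now run through 4 states with every (state, symbol) defined. Accept strings end in {1}, Reject strings end in {0,2}; accept={1}.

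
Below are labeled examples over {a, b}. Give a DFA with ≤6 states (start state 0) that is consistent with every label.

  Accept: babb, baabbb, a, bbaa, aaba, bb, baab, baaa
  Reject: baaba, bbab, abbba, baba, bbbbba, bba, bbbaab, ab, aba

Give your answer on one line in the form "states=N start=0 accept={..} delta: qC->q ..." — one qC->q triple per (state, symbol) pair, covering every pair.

states=6 start=0 accept={1,2,4} delta: 0a->1 0b->2 1a->0 1b->3 2a->2 2b->4 3a->0 3b->1 4a->5 4b->4 5a->1 5b->0

Grow the machine one transition at a time. Run the examples from 0; the earliest place one falls off (shortest prefix, ties alphabetical) gets sent to the lowest-numbered state that keeps every Accept/Reject pair distinguishable — a pair clashes when both reach the same state with identical unread suffix — and to a fresh state only if none does.
a: 0a undefined. 0a->0: no, aaba/aba meet in 0 with "ba" left. Open state 1: 0a->1.
b: 0b undefined. 0b->0: no, a/bbbbba meet in 1. 0b->1: no, aaba/baba meet in 1 with "aba" left. Open state 2: 0b->2.
aa: 1a undefined. 1a->0: ok.
ab: 1b undefined. 1b->0: no, a/aba meet in 1. 1b->1: no, a/ab meet in 1. 1b->2: no, aaba/aba meet in 2 with "a" left. Open state 3: 1b->3.
ba: 2a undefined. 2a->0: no, aaba/baba meet in 0. 2a->1: no, a/baaba meet in 1. 2a->2: ok.
bb: 2b undefined. 2b->0: no, babb/bbbbba meet in 2. 2b->1: no, babb/ab meet in 3. 2b->2: no, babb/baaba meet in 2. 2b->3: no, bb/ab meet in 3. Open state 4: 2b->4.
aba: 3a undefined. 3a->0: ok.
abb: 3b undefined. 3b->0: no, aaba/abbba meet in 2. 3b->1: ok.
bba: 4a undefined. 4a->0: no, aaba/bbab meet in 2. 4a->1: no, a/baaba meet in 1. 4a->2: no, bbaa/baaba meet in 2. 4a->3: no, a/bbab meet in 1. 4a->4: no, babb/bbab meet in 4 with "b" left. Open state 5: 4a->5.
bbb: 4b undefined. 4b->0: no, babb/abbba meet in 0. 4b->1: no, baabbb/bbbaab meet in 3. 4b->2: no, babb/bbbbba meet in 2. 4b->3: no, babb/bbbaab meet in 3. 4b->4: ok.
bbaa: 5a undefined. 5a->0: no, bbaa/abbba meet in 0. 5a->1: ok.
bbab: 5b undefined. 5b->0: ok.
All examples now run through 6 states with every (state, symbol) defined. Accept strings end in {1,2,4}, Reject strings end in {0,3,5}; accept={1,2,4}.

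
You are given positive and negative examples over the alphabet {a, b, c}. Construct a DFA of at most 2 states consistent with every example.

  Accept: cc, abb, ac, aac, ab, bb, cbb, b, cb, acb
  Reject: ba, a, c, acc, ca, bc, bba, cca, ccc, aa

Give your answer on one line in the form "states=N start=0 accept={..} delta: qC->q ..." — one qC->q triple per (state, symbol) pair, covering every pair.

states=2 start=0 accept={0} delta: 0a->1 0b->0 0c->1 1a->1 1b->0 1c->0

Fold the examples into a partial DFA from state 0: repeatedly fix the first undefined (state, symbol) met by the shortest-then-alphabetical prefix, trying targets in increasing order and rejecting any under which an Accept and a Reject string meet in one state with the same remainder; add a state when all current targets are rejected. Accepting states are where Accept strings end.
a: 0a undefined. 0a->0: no, cc/acc meet in 0 with "cc" left. Open state 1: 0a->1.
b: 0b undefined. 0b->0: ok.
c: 0c undefined. 0c->0: no, cc/c meet in 0. 0c->1: ok.
aa: 1a undefined. 1a->0: no, aac/ba meet in 1. 1a->1: ok.
ab: 1b undefined. 1b->0: ok.
ac: 1c undefined. 1c->0: ok.
All examples now run through 2 states with every (state, symbol) defined. Accept strings end in {0}, Reject strings end in {1}; accept={0}.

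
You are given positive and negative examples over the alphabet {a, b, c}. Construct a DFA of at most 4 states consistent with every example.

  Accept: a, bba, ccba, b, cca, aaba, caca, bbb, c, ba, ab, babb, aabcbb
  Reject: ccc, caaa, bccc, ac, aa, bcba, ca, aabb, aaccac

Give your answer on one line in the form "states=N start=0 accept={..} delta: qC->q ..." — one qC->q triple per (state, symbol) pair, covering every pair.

State merging on the prefix tree: take the shortest (then alphabetical) example prefix whose next move is undefined and point that move at state 0, else 1, else 2, ...; a target is out if some Accept/Reject pair would then sit in one state with the same input left (inseparable). If every existing state is out, open a new one.
a: 0a undefined. 0a->0: no, a/aa meet in 0. Open state 1: 0a->1.
b: 0b undefined. 0b->0: ok.
c: 0c undefined. 0c->0: no, a/bcba meet in 1. 0c->1: ok.
aa: 1a undefined. 1a->0: no, b/caaa meet in 0. 1a->1: no, a/caaa meet in 1. Open state 2: 1a->2.
ab: 1b undefined. 1b->0: no, a/bcba meet in 1. 1b->1: ok.
ac: 1c undefined. 1c->0: no, a/ccc meet in 1. 1c->1: no, a/ccc meet in 1. 1c->2: ok.
aab: 2b undefined. 2b->0: no, b/aabb meet in 0. 2b->1: no, a/aabb meet in 1. 2b->2: ok.
aac: 2c undefined. 2c->0: no, b/ccc meet in 0. 2c->1: no, a/ccc meet in 1. 2c->2: no, aabcbb/ccc meet in 2. Open state 3: 2c->3.
caa: 2a undefined. 2a->0: no, a/caaa meet in 1. 2a->1: ok.
aacc: 3c undefined. 3c->0: ok.
caca: 3a undefined. 3a->0: ok.
aabcb: 3b undefined. 3b->0: ok.
All examples now run through 4 states with every (state, symbol) defined. Accept strings end in {0,1}, Reject strings end in {2,3}; accept={0,1}.

states=4 start=0 accept={0,1} delta: 0a->1 0b->0 0c->1 1a->2 1b->1 1c->2 2a->1 2b->2 2c->3 3a->0 3b->0 3c->0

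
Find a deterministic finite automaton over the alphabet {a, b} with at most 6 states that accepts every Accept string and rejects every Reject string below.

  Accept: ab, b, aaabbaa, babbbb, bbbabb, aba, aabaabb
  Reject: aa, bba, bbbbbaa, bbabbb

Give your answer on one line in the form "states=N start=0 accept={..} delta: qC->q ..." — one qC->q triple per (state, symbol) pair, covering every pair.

states=6 start=0 accept={1,4,5} delta: 0a->0 0b->1 1a->1 1b->2 2a->3 2b->4 3a->1 3b->0 4a->1 4b->5 5a->0 5b->5

State merging on the prefix tree: take the shortest (then alphabetical) example prefix whose next move is undefined and point that move at state 0, else 1, else 2, ...; a target is out if some Accept/Reject pair would then sit in one state with the same input left (inseparable). If every existing state is out, open a new one.
a: 0a undefined. 0a->0: ok.
b: 0b undefined. 0b->0: no, ab/aa meet in 0. Open state 1: 0b->1.
ba: 1a undefined. 1a->0: no, aba/aa meet in 0. 1a->1: ok.
bb: 1b undefined. 1b->0: no, ab/bbbbbaa meet in 1. 1b->1: no, ab/bba meet in 1. Open state 2: 1b->2.
bba: 2a undefined. 2a->0: no, aaabbaa/aa meet in 0. 2a->1: no, ab/bba meet in 1. 2a->2: no, aaabbaa/bba meet in 2. Open state 3: 2a->3.
bbb: 2b undefined. 2b->0: no, aaabbaa/bbbbbaa meet in 3 with "a" left. 2b->1: no, ab/bbbbbaa meet in 1. 2b->2: no, aaabbaa/bbbbbaa meet in 3 with "a" left. 2b->3: no, aabaabb/bba meet in 3. Open state 4: 2b->4.
bbab: 3b undefined. 3b->0: ok.
bbba: 4a undefined. 4a->0: no, bbbabb/bbabbb meet in 2. 4a->1: ok.
bbbb: 4b undefined. 4b->0: no, ab/bbbbbaa meet in 1. 4b->1: no, aaabbaa/bbbbbaa meet in 3 with "a" left. 4b->2: no, ab/bbbbbaa meet in 1. 4b->3: no, babbbb/aa meet in 0. 4b->4: no, ab/bbbbbaa meet in 1. Open state 5: 4b->5.
bbbbb: 5b undefined. 5b->0: no, babbbb/aa meet in 0. 5b->1: no, ab/bbbbbaa meet in 1. 5b->2: no, aaabbaa/bbbbbaa meet in 3 with "a" left. 5b->3: no, babbbb/bba meet in 3. 5b->4: no, ab/bbbbbaa meet in 1. 5b->5: ok.
bbbbba: 5a undefined. 5a->0: ok.
aaabbaa: 3a undefined. 3a->0: no, aaabbaa/aa meet in 0. 3a->1: ok.
All examples now run through 6 states with every (state, symbol) defined. Accept strings end in {1,4,5}, Reject strings end in {0,2,3}; accept={1,4,5}.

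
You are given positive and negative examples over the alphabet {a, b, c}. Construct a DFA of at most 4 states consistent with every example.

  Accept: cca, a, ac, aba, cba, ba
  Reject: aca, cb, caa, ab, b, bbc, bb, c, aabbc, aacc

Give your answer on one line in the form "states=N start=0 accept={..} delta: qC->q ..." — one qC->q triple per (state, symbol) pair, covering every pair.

states=2 start=0 accept={1} delta: 0a->1 0b->0 0c->0 1a->0 1b->0 1c->1

Grow the machine one transition at a time. Run the examples from 0; the earliest place one falls off (shortest prefix, ties alphabetical) gets sent to the lowest-numbered state that keeps every Accept/Reject pair distinguishable — a pair clashes when both reach the same state with identical unread suffix — and to a fresh state only if none does.
a: 0a undefined. 0a->0: no, ac/c meet in 0 with "c" left. Open state 1: 0a->1.
b: 0b undefined. 0b->0: ok.
c: 0c undefined. 0c->0: ok.
aa: 1a undefined. 1a->0: ok.
ab: 1b undefined. 1b->0: ok.
ac: 1c undefined. 1c->0: no, cca/aca meet in 1. 1c->1: ok.
All examples now run through 2 states with every (state, symbol) defined. Accept strings end in {1}, Reject strings end in {0}; accept={1}.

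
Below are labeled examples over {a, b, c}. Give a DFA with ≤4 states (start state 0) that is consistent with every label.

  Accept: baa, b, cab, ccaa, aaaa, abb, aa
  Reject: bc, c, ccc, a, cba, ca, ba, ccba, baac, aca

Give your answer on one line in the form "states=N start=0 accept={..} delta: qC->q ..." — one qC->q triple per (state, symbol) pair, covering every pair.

Grow the machine one transition at a time. Run the examples from 0; the earliest place one falls off (shortest prefix, ties alphabetical) gets sent to the lowest-numbered state that keeps every Accept/Reject pair distinguishable — a pair clashes when both reach the same state with identical unread suffix — and to a fresh state only if none does.
a: 0a undefined. 0a->0: no, aaaa/a meet in 0. Open state 1: 0a->1.
b: 0b undefined. 0b->0: ok.
c: 0c undefined. 0c->0: no, b/bc meet in 0. 0c->1: no, baa/ca meet in 1 with "a" left. Open state 2: 0c->2.
aa: 1a undefined. 1a->0: ok.
ab: 1b undefined. 1b->0: ok.
ac: 1c undefined. 1c->0: ok.
ca: 2a undefined. 2a->0: no, baa/ca meet in 0. 2a->1: ok.
cb: 2b undefined. 2b->0: ok.
cc: 2c undefined. 2c->0: ok.
All examples now run through 3 states with every (state, symbol) defined. Accept strings end in {0}, Reject strings end in {1,2}; accept={0}.

states=3 start=0 accept={0} delta: 0a->1 0b->0 0c->2 1a->0 1b->0 1c->0 2a->1 2b->0 2c->0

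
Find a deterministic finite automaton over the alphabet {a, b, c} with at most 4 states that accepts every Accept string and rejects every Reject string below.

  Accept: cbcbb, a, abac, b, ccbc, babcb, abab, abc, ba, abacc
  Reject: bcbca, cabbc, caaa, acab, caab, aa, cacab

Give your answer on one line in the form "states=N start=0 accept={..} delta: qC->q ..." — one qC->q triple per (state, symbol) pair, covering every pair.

states=3 start=0 accept={0,1} delta: 0a->1 0b->0 0c->1 1a->2 1b->0 1c->1 2a->2 2b->2 2c->2

Fold the examples into a partial DFA from state 0: repeatedly fix the first undefined (state, symbol) met by the shortest-then-alphabetical prefix, trying targets in increasing order and rejecting any under which an Accept and a Reject string meet in one state with the same remainder; add a state when all current targets are rejected. Accepting states are where Accept strings end.
a: 0a undefined. 0a->0: no, a/aa meet in 0. Open state 1: 0a->1.
b: 0b undefined. 0b->0: ok.
c: 0c undefined. 0c->0: no, a/bcbca meet in 1. 0c->1: ok.
aa: 1a undefined. 1a->0: no, a/cabbc meet in 1. 1a->1: no, a/caaa meet in 1. Open state 2: 1a->2.
ab: 1b undefined. 1b->0: ok.
ac: 1c undefined. 1c->0: no, cbcbb/acab meet in 0. 1c->1: ok.
caa: 2a undefined. 2a->0: no, cbcbb/caab meet in 0. 2a->1: no, cbcbb/caab meet in 0. 2a->2: ok.
cab: 2b undefined. 2b->0: no, cbcbb/acab meet in 0. 2b->1: no, a/cabbc meet in 1. 2b->2: ok.
cac: 2c undefined. 2c->0: no, cbcbb/cabbc meet in 0. 2c->1: no, a/cabbc meet in 1. 2c->2: ok.
All examples now run through 3 states with every (state, symbol) defined. Accept strings end in {0,1}, Reject strings end in {2}; accept={0,1}.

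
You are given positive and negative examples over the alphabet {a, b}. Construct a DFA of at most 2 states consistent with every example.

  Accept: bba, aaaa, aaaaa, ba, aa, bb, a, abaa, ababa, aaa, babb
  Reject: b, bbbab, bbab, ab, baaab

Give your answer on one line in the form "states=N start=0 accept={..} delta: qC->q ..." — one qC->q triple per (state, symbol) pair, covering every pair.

Fold the examples into a partial DFA from state 0: repeatedly fix the first undefined (state, symbol) met by the shortest-then-alphabetical prefix, trying targets in increasing order and rejecting any under which an Accept and a Reject string meet in one state with the same remainder; add a state when all current targets are rejected. Accepting states are where Accept strings end.
a: 0a undefined. 0a->0: ok.
b: 0b undefined. 0b->0: no, bba/b meet in 0. Open state 1: 0b->1.
ba: 1a undefined. 1a->0: ok.
bb: 1b undefined. 1b->0: ok.
All examples now run through 2 states with every (state, symbol) defined. Accept strings end in {0}, Reject strings end in {1}; accept={0}.

states=2 start=0 accept={0} delta: 0a->0 0b->1 1a->0 1b->0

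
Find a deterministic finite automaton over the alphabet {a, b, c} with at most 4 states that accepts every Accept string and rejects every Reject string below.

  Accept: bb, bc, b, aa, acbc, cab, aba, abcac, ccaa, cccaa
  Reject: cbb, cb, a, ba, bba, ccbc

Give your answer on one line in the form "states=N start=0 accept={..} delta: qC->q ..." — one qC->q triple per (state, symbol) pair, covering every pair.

Fold the examples into a partial DFA from state 0: repeatedly fix the first undefined (state, symbol) met by the shortest-then-alphabetical prefix, trying targets in increasing order and rejecting any under which an Accept and a Reject string meet in one state with the same remainder; add a state when all current targets are rejected. Accepting states are where Accept strings end.
a: 0a undefined. 0a->0: no, aa/a meet in 0. Open state 1: 0a->1.
b: 0b undefined. 0b->0: ok.
c: 0c undefined. 0c->0: no, bb/cbb meet in 0. 0c->1: no, bc/a meet in 1. Open state 2: 0c->2.
aa: 1a undefined. 1a->0: ok.
ab: 1b undefined. 1b->0: no, aba/a meet in 1. 1b->1: ok.
ac: 1c undefined. 1c->0: ok.
ca: 2a undefined. 2a->0: ok.
cb: 2b undefined. 2b->0: no, bb/cbb meet in 0. 2b->1: ok.
cc: 2c undefined. 2c->0: no, bc/ccbc meet in 2. 2c->1: no, bb/ccbc meet in 0. 2c->2: no, bb/ccbc meet in 0. Open state 3: 2c->3.
cca: 3a undefined. 3a->0: no, ccaa/cbb meet in 1. 3a->1: ok.
ccb: 3b undefined. 3b->0: no, bc/ccbc meet in 2. 3b->1: no, bb/ccbc meet in 0. 3b->2: ok.
ccc: 3c undefined. 3c->0: ok.
All examples now run through 4 states with every (state, symbol) defined. Accept strings end in {0,2}, Reject strings end in {1,3}; accept={0,2}.

states=4 start=0 accept={0,2} delta: 0a->1 0b->0 0c->2 1a->0 1b->1 1c->0 2a->0 2b->1 2c->3 3a->1 3b->2 3c->0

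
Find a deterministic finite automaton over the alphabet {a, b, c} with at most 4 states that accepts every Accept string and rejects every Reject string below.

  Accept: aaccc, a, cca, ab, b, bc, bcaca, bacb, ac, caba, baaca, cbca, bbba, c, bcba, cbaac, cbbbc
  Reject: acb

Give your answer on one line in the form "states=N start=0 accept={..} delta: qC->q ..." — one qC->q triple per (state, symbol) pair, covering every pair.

Fold the examples into a partial DFA from state 0: repeatedly fix the first undefined (state, symbol) met by the shortest-then-alphabetical prefix, trying targets in increasing order and rejecting any under which an Accept and a Reject string meet in one state with the same remainder; add a state when all current targets are rejected. Accepting states are where Accept strings end.
a: 0a undefined. 0a->0: ok.
b: 0b undefined. 0b->0: no, bacb/acb meet in 0 with "cb" left. Open state 1: 0b->1.
c: 0c undefined. 0c->0: no, ab/acb meet in 1. 0c->1: ok.
ba: 1a undefined. 1a->0: no, bacb/acb meet in 1 with "b" left. 1a->1: ok.
bb: 1b undefined. 1b->0: no, a/acb meet in 0. 1b->1: no, ab/acb meet in 1. Open state 2: 1b->2.
bc: 1c undefined. 1c->0: ok.
bbb: 2b undefined. 2b->0: ok.
cba: 2a undefined. 2a->0: ok.
cbc: 2c undefined. 2c->0: ok.
All examples now run through 3 states with every (state, symbol) defined. Accept strings end in {0,1}, Reject strings end in {2}; accept={0,1}.

states=3 start=0 accept={0,1} delta: 0a->0 0b->1 0c->1 1a->1 1b->2 1c->0 2a->0 2b->0 2c->0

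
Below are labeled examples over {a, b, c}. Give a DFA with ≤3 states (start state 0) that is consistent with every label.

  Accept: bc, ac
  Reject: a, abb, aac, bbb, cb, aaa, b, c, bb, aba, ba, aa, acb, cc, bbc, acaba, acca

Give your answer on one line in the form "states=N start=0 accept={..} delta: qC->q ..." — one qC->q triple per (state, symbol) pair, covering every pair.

Fold the examples into a partial DFA from state 0: repeatedly fix the first undefined (state, symbol) met by the shortest-then-alphabetical prefix, trying targets in increasing order and rejecting any under which an Accept and a Reject string meet in one state with the same remainder; add a state when all current targets are rejected. Accepting states are where Accept strings end.
a: 0a undefined. 0a->0: no, ac/aac meet in 0 with "c" left. Open state 1: 0a->1.
b: 0b undefined. 0b->0: no, bc/c meet in 0 with "c" left. 0b->1: ok.
c: 0c undefined. 0c->0: ok.
aa: 1a undefined. 1a->0: ok.
ab: 1b undefined. 1b->0: ok.
ac: 1c undefined. 1c->0: no, bc/aac meet in 0. 1c->1: no, bc/a meet in 1. Open state 2: 1c->2.
aca: 2a undefined. 2a->0: ok.
acb: 2b undefined. 2b->0: ok.
acc: 2c undefined. 2c->0: ok.
All examples now run through 3 states with every (state, symbol) defined. Accept strings end in {2}, Reject strings end in {0,1}; accept={2}.

states=3 start=0 accept={2} delta: 0a->1 0b->1 0c->0 1a->0 1b->0 1c->2 2a->0 2b->0 2c->0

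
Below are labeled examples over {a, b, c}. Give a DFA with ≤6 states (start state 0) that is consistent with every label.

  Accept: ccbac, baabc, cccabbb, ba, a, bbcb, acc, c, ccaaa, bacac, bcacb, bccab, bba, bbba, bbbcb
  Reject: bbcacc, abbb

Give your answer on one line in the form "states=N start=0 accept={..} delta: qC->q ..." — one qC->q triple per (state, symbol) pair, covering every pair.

Fold the examples into a partial DFA from state 0: repeatedly fix the first undefined (state, symbol) met by the shortest-then-alphabetical prefix, trying targets in increasing order and rejecting any under which an Accept and a Reject string meet in one state with the same remainder; add a state when all current targets are rejected. Accepting states are where Accept strings end.
a: 0a undefined. 0a->0: ok.
b: 0b undefined. 0b->0: no, ba/abbb meet in 0. Open state 1: 0b->1.
c: 0c undefined. 0c->0: no, cccabbb/abbb meet in 1 with "bb" left. 0c->1: ok.
ba: 1a undefined. 1a->0: ok.
bb: 1b undefined. 1b->0: no, baabc/bbcacc meet in 1 with "c" left. 1b->1: no, c/abbb meet in 1. Open state 2: 1b->2.
bc: 1c undefined. 1c->0: no, cccabbb/abbb meet in 2 with "b" left. 1c->1: no, cccabbb/abbb meet in 2 with "b" left. 1c->2: ok.
bba: 2a undefined. 2a->0: ok.
bbb: 2b undefined. 2b->0: no, ba/abbb meet in 0. 2b->1: no, ccbac/abbb meet in 1. 2b->2: no, baabc/abbb meet in 2. Open state 3: 2b->3.
bbc: 2c undefined. 2c->0: no, baabc/bbcacc meet in 2. 2c->1: no, baabc/bbcacc meet in 2. 2c->2: no, baabc/bbcacc meet in 2. 2c->3: ok.
bbba: 3a undefined. 3a->0: no, baabc/bbcacc meet in 2. 3a->1: ok.
bbbc: 3c undefined. 3c->0: ok.
bbcb: 3b undefined. 3b->0: ok.
All examples now run through 4 states with every (state, symbol) defined. Accept strings end in {0,1,2}, Reject strings end in {3}; accept={0,1,2}.

states=4 start=0 accept={0,1,2} delta: 0a->0 0b->1 0c->1 1a->0 1b->2 1c->2 2a->0 2b->3 2c->3 3a->1 3b->0 3c->0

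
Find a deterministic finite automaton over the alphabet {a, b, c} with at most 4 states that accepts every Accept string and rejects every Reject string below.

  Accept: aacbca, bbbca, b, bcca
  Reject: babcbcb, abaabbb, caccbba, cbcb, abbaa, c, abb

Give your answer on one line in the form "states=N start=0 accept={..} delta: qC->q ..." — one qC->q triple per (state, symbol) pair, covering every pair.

states=4 start=0 accept={1} delta: 0a->0 0b->1 0c->0 1a->0 1b->2 1c->3 2a->0 2b->2 2c->3 3a->1 3b->2 3c->3

Fold the examples into a partial DFA from state 0: repeatedly fix the first undefined (state, symbol) met by the shortest-then-alphabetical prefix, trying targets in increasing order and rejecting any under which an Accept and a Reject string meet in one state with the same remainder; add a state when all current targets are rejected. Accepting states are where Accept strings end.
a: 0a undefined. 0a->0: ok.
b: 0b undefined. 0b->0: no, b/abaabbb meet in 0. Open state 1: 0b->1.
c: 0c undefined. 0c->0: ok.
ba: 1a undefined. 1a->0: ok.
bb: 1b undefined. 1b->0: no, b/abaabbb meet in 1. 1b->1: no, b/abaabbb meet in 1. Open state 2: 1b->2.
bc: 1c undefined. 1c->0: no, aacbca/c meet in 0. 1c->1: no, aacbca/c meet in 0. 1c->2: no, aacbca/caccbba meet in 2 with "a" left. Open state 3: 1c->3.
bbb: 2b undefined. 2b->0: no, bbbca/abaabbb meet in 0. 2b->1: no, b/abaabbb meet in 1. 2b->2: ok.
bcc: 3c undefined. 3c->0: no, bcca/c meet in 0. 3c->1: no, bcca/c meet in 0. 3c->2: no, bcca/caccbba meet in 2 with "a" left. 3c->3: ok.
abba: 2a undefined. 2a->0: ok.
bbbc: 2c undefined. 2c->0: no, bbbca/caccbba meet in 0. 2c->1: no, bbbca/caccbba meet in 0. 2c->2: no, bbbca/caccbba meet in 0. 2c->3: ok.
bcca: 3a undefined. 3a->0: no, aacbca/caccbba meet in 0. 3a->1: ok.
cbcb: 3b undefined. 3b->0: no, aacbca/babcbcb meet in 1. 3b->1: no, aacbca/babcbcb meet in 1. 3b->2: ok.
All examples now run through 4 states with every (state, symbol) defined. Accept strings end in {1}, Reject strings end in {0,2}; accept={1}.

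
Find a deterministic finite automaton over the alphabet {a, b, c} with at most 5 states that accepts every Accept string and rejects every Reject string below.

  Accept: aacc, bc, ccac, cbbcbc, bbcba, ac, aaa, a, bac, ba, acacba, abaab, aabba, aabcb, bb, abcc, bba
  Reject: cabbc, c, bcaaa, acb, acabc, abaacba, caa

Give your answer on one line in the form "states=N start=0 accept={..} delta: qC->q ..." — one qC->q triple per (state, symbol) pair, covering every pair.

states=5 start=0 accept={0,1,3} delta: 0a->1 0b->1 0c->2 1a->1 1b->0 1c->3 2a->2 2b->1 2c->0 3a->4 3b->2 3c->0 4a->2 4b->0 4c->0

Grow the machine one transition at a time. Run the examples from 0; the earliest place one falls off (shortest prefix, ties alphabetical) gets sent to the lowest-numbered state that keeps every Accept/Reject pair distinguishable — a pair clashes when both reach the same state with identical unread suffix — and to a fresh state only if none does.
a: 0a undefined. 0a->0: no, ac/c meet in 0 with "c" left. Open state 1: 0a->1.
b: 0b undefined. 0b->0: no, bc/c meet in 0 with "c" left. 0b->1: ok.
c: 0c undefined. 0c->0: no, ba/caa meet in 1 with "a" left. 0c->1: no, aaa/caa meet in 1 with "aa" left. Open state 2: 0c->2.
aa: 1a undefined. 1a->0: no, bac/c meet in 2. 1a->1: ok.
ab: 1b undefined. 1b->0: ok.
ac: 1c undefined. 1c->0: no, aacc/c meet in 2. 1c->1: no, aacc/bcaaa meet in 1. 1c->2: no, bc/c meet in 2. Open state 3: 1c->3.
ca: 2a undefined. 2a->0: no, aaa/caa meet in 1. 2a->1: no, bc/cabbc meet in 3. 2a->2: ok.
cb: 2b undefined. 2b->0: no, bc/cabbc meet in 3. 2b->1: ok.
cc: 2c undefined. 2c->0: ok.
aca: 3a undefined. 3a->0: no, bc/acabc meet in 3. 3a->1: no, bbcba/bcaaa meet in 1. 3a->2: no, bc/acabc meet in 3. 3a->3: no, bc/bcaaa meet in 3. Open state 4: 3a->4.
acb: 3b undefined. 3b->0: no, bbcba/abaacba meet in 1. 3b->1: no, bbcba/acb meet in 1. 3b->2: ok.
aacc: 3c undefined. 3c->0: ok.
acab: 4b undefined. 4b->0: ok.
acac: 4c undefined. 4c->0: ok.
bcaa: 4a undefined. 4a->0: no, bbcba/bcaaa meet in 1. 4a->1: no, bbcba/bcaaa meet in 1. 4a->2: ok.
All examples now run through 5 states with every (state, symbol) defined. Accept strings end in {0,1,3}, Reject strings end in {2}; accept={0,1,3}.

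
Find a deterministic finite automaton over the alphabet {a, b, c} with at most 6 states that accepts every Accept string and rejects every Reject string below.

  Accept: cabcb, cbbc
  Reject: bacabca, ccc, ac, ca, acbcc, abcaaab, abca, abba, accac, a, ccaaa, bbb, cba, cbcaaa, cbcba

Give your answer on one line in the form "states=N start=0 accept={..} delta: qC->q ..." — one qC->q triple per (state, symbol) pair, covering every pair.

states=4 start=0 accept={2,3} delta: 0a->0 0b->0 0c->1 1a->0 1b->2 1c->0 2a->0 2b->2 2c->3 3a->0 3b->0 3c->0

Fold the examples into a partial DFA from state 0: repeatedly fix the first undefined (state, symbol) met by the shortest-then-alphabetical prefix, trying targets in increasing order and rejecting any under which an Accept and a Reject string meet in one state with the same remainder; add a state when all current targets are rejected. Accepting states are where Accept strings end.
a: 0a undefined. 0a->0: ok.
b: 0b undefined. 0b->0: ok.
c: 0c undefined. 0c->0: no, cabcb/bacabca meet in 0. Open state 1: 0c->1.
ca: 1a undefined. 1a->0: ok.
cb: 1b undefined. 1b->0: no, cabcb/bacabca meet in 0. 1b->1: no, cabcb/ac meet in 1. Open state 2: 1b->2.
cc: 1c undefined. 1c->0: ok.
cba: 2a undefined. 2a->0: ok.
cbb: 2b undefined. 2b->0: no, cbbc/ccc meet in 1. 2b->1: no, cbbc/bacabca meet in 0. 2b->2: ok.
cbc: 2c undefined. 2c->0: no, cbbc/bacabca meet in 0. 2c->1: no, cbbc/ccc meet in 1. 2c->2: no, cabcb/acbcc meet in 2. Open state 3: 2c->3.
cbca: 3a undefined. 3a->0: ok.
cbcb: 3b undefined. 3b->0: ok.
acbcc: 3c undefined. 3c->0: ok.
All examples now run through 4 states with every (state, symbol) defined. Accept strings end in {2,3}, Reject strings end in {0,1}; accept={2,3}.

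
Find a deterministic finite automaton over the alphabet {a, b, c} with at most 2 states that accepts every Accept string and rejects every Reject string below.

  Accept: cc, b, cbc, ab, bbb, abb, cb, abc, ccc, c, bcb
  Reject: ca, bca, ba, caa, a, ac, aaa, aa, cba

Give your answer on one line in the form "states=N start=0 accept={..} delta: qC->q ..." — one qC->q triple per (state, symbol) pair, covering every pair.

states=2 start=0 accept={0} delta: 0a->1 0b->0 0c->0 1a->1 1b->0 1c->1

State merging on the prefix tree: take the shortest (then alphabetical) example prefix whose next move is undefined and point that move at state 0, else 1, else 2, ...; a target is out if some Accept/Reject pair would then sit in one state with the same input left (inseparable). If every existing state is out, open a new one.
a: 0a undefined. 0a->0: no, c/ac meet in 0 with "c" left. Open state 1: 0a->1.
b: 0b undefined. 0b->0: ok.
c: 0c undefined. 0c->0: ok.
aa: 1a undefined. 1a->0: no, cc/caa meet in 0. 1a->1: ok.
ab: 1b undefined. 1b->0: ok.
ac: 1c undefined. 1c->0: no, cc/ac meet in 0. 1c->1: ok.
All examples now run through 2 states with every (state, symbol) defined. Accept strings end in {0}, Reject strings end in {1}; accept={0}.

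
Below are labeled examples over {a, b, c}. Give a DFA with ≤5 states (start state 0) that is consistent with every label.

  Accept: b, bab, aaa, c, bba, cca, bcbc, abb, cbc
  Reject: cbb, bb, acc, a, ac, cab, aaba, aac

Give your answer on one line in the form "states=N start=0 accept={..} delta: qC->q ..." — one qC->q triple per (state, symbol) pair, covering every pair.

Grow the machine one transition at a time. Run the examples from 0; the earliest place one falls off (shortest prefix, ties alphabetical) gets sent to the lowest-numbered state that keeps every Accept/Reject pair distinguishable — a pair clashes when both reach the same state with identical unread suffix — and to a fresh state only if none does.
a: 0a undefined. 0a->0: no, aaa/a meet in 0. Open state 1: 0a->1.
b: 0b undefined. 0b->0: no, b/bb meet in 0. 0b->1: no, b/a meet in 1. Open state 2: 0b->2.
c: 0c undefined. 0c->0: no, cca/a meet in 1. 0c->1: no, c/a meet in 1. 0c->2: no, bab/cab meet in 2 with "ab" left. Open state 3: 0c->3.
aa: 1a undefined. 1a->0: no, aaa/a meet in 1. 1a->1: no, aaa/a meet in 1. 1a->2: no, bba/aaba meet in 2 with "ba" left. 1a->3: ok.
ab: 1b undefined. 1b->0: ok.
ac: 1c undefined. 1c->0: no, c/acc meet in 3. 1c->1: ok.
ba: 2a undefined. 2a->0: ok.
bb: 2b undefined. 2b->0: no, bba/acc meet in 1. 2b->1: ok.
bc: 2c undefined. 2c->0: ok.
ca: 3a undefined. 3a->0: no, b/cab meet in 2. 3a->1: no, aaa/bb meet in 1. 3a->2: ok.
cb: 3b undefined. 3b->0: no, b/cbb meet in 2. 3b->1: no, c/aaba meet in 3. 3b->2: no, bcbc/aaba meet in 0. 3b->3: no, b/aaba meet in 2. Open state 4: 3b->4.
cc: 3c undefined. 3c->0: no, cca/bb meet in 1. 3c->1: ok.
cbb: 4b undefined. 4b->0: no, bcbc/cbb meet in 0. 4b->1: ok.
cbc: 4c undefined. 4c->0: ok.
aaba: 4a undefined. 4a->0: no, bcbc/aaba meet in 0. 4a->1: ok.
All examples now run through 5 states with every (state, symbol) defined. Accept strings end in {0,2,3}, Reject strings end in {1}; accept={0,2,3}.

states=5 start=0 accept={0,2,3} delta: 0a->1 0b->2 0c->3 1a->3 1b->0 1c->1 2a->0 2b->1 2c->0 3a->2 3b->4 3c->1 4a->1 4b->1 4c->0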